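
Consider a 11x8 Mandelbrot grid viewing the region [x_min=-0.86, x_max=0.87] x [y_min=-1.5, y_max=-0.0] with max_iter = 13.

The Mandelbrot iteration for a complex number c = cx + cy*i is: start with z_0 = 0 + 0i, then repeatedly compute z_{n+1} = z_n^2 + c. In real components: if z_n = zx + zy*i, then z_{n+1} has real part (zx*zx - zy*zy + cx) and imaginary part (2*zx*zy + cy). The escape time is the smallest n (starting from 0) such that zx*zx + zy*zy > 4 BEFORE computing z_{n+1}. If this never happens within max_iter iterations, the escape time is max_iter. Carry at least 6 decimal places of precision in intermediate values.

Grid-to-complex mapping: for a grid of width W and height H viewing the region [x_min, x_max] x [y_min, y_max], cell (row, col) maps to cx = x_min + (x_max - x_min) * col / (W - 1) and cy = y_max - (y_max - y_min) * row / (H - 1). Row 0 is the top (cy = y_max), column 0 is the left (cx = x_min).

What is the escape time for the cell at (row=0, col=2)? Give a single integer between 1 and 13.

Answer: 13

Derivation:
z_0 = 0 + 0i, c = -0.5140 + -0.0000i
Iter 1: z = -0.5140 + 0.0000i, |z|^2 = 0.2642
Iter 2: z = -0.2498 + -0.0000i, |z|^2 = 0.0624
Iter 3: z = -0.4516 + 0.0000i, |z|^2 = 0.2039
Iter 4: z = -0.3101 + -0.0000i, |z|^2 = 0.0961
Iter 5: z = -0.4179 + 0.0000i, |z|^2 = 0.1746
Iter 6: z = -0.3394 + -0.0000i, |z|^2 = 0.1152
Iter 7: z = -0.3988 + 0.0000i, |z|^2 = 0.1591
Iter 8: z = -0.3549 + -0.0000i, |z|^2 = 0.1260
Iter 9: z = -0.3880 + 0.0000i, |z|^2 = 0.1506
Iter 10: z = -0.3634 + -0.0000i, |z|^2 = 0.1321
Iter 11: z = -0.3819 + 0.0000i, |z|^2 = 0.1459
Iter 12: z = -0.3681 + -0.0000i, |z|^2 = 0.1355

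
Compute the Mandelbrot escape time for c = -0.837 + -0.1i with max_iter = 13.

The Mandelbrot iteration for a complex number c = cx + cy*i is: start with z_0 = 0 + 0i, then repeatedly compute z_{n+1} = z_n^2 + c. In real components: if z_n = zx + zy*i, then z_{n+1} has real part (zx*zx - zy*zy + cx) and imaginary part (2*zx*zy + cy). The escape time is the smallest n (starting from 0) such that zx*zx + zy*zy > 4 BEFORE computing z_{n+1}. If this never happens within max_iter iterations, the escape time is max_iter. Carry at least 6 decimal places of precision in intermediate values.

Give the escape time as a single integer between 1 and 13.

z_0 = 0 + 0i, c = -0.8370 + -0.1000i
Iter 1: z = -0.8370 + -0.1000i, |z|^2 = 0.7106
Iter 2: z = -0.1464 + 0.0674i, |z|^2 = 0.0260
Iter 3: z = -0.8201 + -0.1197i, |z|^2 = 0.6869
Iter 4: z = -0.1788 + 0.0964i, |z|^2 = 0.0413
Iter 5: z = -0.8143 + -0.1345i, |z|^2 = 0.6812
Iter 6: z = -0.1919 + 0.1190i, |z|^2 = 0.0510
Iter 7: z = -0.8143 + -0.1457i, |z|^2 = 0.6843
Iter 8: z = -0.1951 + 0.1373i, |z|^2 = 0.0569
Iter 9: z = -0.8178 + -0.1536i, |z|^2 = 0.6923
Iter 10: z = -0.1918 + 0.1512i, |z|^2 = 0.0596
Iter 11: z = -0.8231 + -0.1580i, |z|^2 = 0.7024
Iter 12: z = -0.1845 + 0.1601i, |z|^2 = 0.0597

Answer: 13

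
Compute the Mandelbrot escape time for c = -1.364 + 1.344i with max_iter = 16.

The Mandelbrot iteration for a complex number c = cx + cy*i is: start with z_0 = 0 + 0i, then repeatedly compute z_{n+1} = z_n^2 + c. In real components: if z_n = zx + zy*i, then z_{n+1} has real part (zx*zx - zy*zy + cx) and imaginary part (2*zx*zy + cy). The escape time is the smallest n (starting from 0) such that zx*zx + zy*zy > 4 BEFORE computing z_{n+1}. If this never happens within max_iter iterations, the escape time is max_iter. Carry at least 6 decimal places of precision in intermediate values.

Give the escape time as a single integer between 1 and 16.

z_0 = 0 + 0i, c = -1.3640 + 1.3440i
Iter 1: z = -1.3640 + 1.3440i, |z|^2 = 3.6668
Iter 2: z = -1.3098 + -2.3224i, |z|^2 = 7.1094
Escaped at iteration 2

Answer: 2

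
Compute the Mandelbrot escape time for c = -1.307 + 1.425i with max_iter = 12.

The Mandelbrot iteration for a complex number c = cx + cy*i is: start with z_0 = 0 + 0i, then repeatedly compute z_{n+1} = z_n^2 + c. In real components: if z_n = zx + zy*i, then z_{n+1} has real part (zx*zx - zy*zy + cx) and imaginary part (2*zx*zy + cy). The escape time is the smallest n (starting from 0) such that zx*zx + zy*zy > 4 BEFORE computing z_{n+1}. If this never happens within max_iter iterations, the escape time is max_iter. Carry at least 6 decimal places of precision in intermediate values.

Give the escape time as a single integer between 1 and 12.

z_0 = 0 + 0i, c = -1.3070 + 1.4250i
Iter 1: z = -1.3070 + 1.4250i, |z|^2 = 3.7389
Iter 2: z = -1.6294 + -2.2999i, |z|^2 = 7.9446
Escaped at iteration 2

Answer: 2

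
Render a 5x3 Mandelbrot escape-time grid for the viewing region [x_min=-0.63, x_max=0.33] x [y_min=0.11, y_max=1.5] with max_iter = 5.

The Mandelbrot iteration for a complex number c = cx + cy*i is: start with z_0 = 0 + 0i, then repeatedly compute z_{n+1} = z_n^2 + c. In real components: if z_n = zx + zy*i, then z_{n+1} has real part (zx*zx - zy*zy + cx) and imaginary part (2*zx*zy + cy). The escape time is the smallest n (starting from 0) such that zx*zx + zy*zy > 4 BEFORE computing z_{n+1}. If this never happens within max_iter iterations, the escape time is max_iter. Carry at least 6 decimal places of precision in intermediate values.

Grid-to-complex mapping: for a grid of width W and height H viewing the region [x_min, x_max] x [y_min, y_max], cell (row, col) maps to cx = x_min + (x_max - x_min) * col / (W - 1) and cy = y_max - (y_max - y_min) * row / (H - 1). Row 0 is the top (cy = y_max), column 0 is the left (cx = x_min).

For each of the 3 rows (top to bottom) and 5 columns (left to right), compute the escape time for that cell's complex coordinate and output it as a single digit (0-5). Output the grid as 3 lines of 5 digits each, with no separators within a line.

(row=0, col=0): c = -0.6300 + 1.5000i → escape time 2
(row=0, col=1): c = -0.3900 + 1.5000i → escape time 2
(row=0, col=2): c = -0.1500 + 1.5000i → escape time 2
(row=0, col=3): c = 0.0900 + 1.5000i → escape time 2
(row=0, col=4): c = 0.3300 + 1.5000i → escape time 2
(row=1, col=0): c = -0.6300 + 0.8050i → escape time 4
(row=1, col=1): c = -0.3900 + 0.8050i → escape time 5
(row=1, col=2): c = -0.1500 + 0.8050i → escape time 5
(row=1, col=3): c = 0.0900 + 0.8050i → escape time 5
(row=1, col=4): c = 0.3300 + 0.8050i → escape time 4
(row=2, col=0): c = -0.6300 + 0.1100i → escape time 5
(row=2, col=1): c = -0.3900 + 0.1100i → escape time 5
(row=2, col=2): c = -0.1500 + 0.1100i → escape time 5
(row=2, col=3): c = 0.0900 + 0.1100i → escape time 5
(row=2, col=4): c = 0.3300 + 0.1100i → escape time 5

Answer: 22222
45554
55555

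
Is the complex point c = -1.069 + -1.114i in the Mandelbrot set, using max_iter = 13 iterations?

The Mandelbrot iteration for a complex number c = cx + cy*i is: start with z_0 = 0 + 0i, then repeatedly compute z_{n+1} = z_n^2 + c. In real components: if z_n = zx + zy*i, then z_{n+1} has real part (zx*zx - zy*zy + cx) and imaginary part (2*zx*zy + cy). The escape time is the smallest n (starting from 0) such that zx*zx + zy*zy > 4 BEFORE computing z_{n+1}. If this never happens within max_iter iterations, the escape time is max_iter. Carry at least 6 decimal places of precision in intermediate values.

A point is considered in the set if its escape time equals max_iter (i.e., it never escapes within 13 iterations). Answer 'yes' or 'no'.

Answer: no

Derivation:
z_0 = 0 + 0i, c = -1.0690 + -1.1140i
Iter 1: z = -1.0690 + -1.1140i, |z|^2 = 2.3838
Iter 2: z = -1.1672 + 1.2677i, |z|^2 = 2.9696
Iter 3: z = -1.3137 + -4.0735i, |z|^2 = 18.3191
Escaped at iteration 3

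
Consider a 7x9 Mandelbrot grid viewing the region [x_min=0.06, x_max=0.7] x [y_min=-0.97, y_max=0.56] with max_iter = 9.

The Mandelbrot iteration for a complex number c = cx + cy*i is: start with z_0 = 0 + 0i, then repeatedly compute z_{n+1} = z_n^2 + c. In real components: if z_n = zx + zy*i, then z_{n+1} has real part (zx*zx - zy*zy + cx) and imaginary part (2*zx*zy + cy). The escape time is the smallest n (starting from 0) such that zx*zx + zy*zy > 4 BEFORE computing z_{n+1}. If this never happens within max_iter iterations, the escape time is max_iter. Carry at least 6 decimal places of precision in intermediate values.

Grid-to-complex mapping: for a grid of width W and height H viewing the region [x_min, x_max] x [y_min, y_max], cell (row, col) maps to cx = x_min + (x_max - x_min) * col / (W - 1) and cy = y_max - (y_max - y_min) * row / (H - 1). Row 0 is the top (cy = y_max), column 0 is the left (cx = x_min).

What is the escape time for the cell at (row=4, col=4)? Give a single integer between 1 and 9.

Answer: 5

Derivation:
z_0 = 0 + 0i, c = 0.4867 + -0.2050i
Iter 1: z = 0.4867 + -0.2050i, |z|^2 = 0.2789
Iter 2: z = 0.6815 + -0.4045i, |z|^2 = 0.6281
Iter 3: z = 0.7874 + -0.7564i, |z|^2 = 1.1922
Iter 4: z = 0.5346 + -1.3962i, |z|^2 = 2.2352
Iter 5: z = -1.1768 + -1.6979i, |z|^2 = 4.2679
Escaped at iteration 5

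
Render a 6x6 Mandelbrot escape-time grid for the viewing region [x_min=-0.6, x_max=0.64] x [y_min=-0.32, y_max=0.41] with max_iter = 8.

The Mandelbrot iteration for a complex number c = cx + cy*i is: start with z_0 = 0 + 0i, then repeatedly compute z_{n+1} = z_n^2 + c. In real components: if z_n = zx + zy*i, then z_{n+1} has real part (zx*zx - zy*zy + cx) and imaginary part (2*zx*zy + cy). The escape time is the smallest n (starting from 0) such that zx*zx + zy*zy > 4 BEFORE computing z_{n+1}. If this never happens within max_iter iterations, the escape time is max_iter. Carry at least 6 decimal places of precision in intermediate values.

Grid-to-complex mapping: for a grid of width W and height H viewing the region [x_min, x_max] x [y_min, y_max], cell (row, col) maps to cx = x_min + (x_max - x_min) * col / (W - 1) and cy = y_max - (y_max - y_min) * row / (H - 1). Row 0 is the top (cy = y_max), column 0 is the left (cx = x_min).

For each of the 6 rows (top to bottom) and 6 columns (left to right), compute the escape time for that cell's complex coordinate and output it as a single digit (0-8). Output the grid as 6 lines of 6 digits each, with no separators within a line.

Answer: 888883
888884
888884
888874
888884
888884

Derivation:
(row=0, col=0): c = -0.6000 + 0.4100i → escape time 8
(row=0, col=1): c = -0.3520 + 0.4100i → escape time 8
(row=0, col=2): c = -0.1040 + 0.4100i → escape time 8
(row=0, col=3): c = 0.1440 + 0.4100i → escape time 8
(row=0, col=4): c = 0.3920 + 0.4100i → escape time 8
(row=0, col=5): c = 0.6400 + 0.4100i → escape time 3
(row=1, col=0): c = -0.6000 + 0.2640i → escape time 8
(row=1, col=1): c = -0.3520 + 0.2640i → escape time 8
(row=1, col=2): c = -0.1040 + 0.2640i → escape time 8
(row=1, col=3): c = 0.1440 + 0.2640i → escape time 8
(row=1, col=4): c = 0.3920 + 0.2640i → escape time 8
(row=1, col=5): c = 0.6400 + 0.2640i → escape time 4
(row=2, col=0): c = -0.6000 + 0.1180i → escape time 8
(row=2, col=1): c = -0.3520 + 0.1180i → escape time 8
(row=2, col=2): c = -0.1040 + 0.1180i → escape time 8
(row=2, col=3): c = 0.1440 + 0.1180i → escape time 8
(row=2, col=4): c = 0.3920 + 0.1180i → escape time 8
(row=2, col=5): c = 0.6400 + 0.1180i → escape time 4
(row=3, col=0): c = -0.6000 + -0.0280i → escape time 8
(row=3, col=1): c = -0.3520 + -0.0280i → escape time 8
(row=3, col=2): c = -0.1040 + -0.0280i → escape time 8
(row=3, col=3): c = 0.1440 + -0.0280i → escape time 8
(row=3, col=4): c = 0.3920 + -0.0280i → escape time 7
(row=3, col=5): c = 0.6400 + -0.0280i → escape time 4
(row=4, col=0): c = -0.6000 + -0.1740i → escape time 8
(row=4, col=1): c = -0.3520 + -0.1740i → escape time 8
(row=4, col=2): c = -0.1040 + -0.1740i → escape time 8
(row=4, col=3): c = 0.1440 + -0.1740i → escape time 8
(row=4, col=4): c = 0.3920 + -0.1740i → escape time 8
(row=4, col=5): c = 0.6400 + -0.1740i → escape time 4
(row=5, col=0): c = -0.6000 + -0.3200i → escape time 8
(row=5, col=1): c = -0.3520 + -0.3200i → escape time 8
(row=5, col=2): c = -0.1040 + -0.3200i → escape time 8
(row=5, col=3): c = 0.1440 + -0.3200i → escape time 8
(row=5, col=4): c = 0.3920 + -0.3200i → escape time 8
(row=5, col=5): c = 0.6400 + -0.3200i → escape time 4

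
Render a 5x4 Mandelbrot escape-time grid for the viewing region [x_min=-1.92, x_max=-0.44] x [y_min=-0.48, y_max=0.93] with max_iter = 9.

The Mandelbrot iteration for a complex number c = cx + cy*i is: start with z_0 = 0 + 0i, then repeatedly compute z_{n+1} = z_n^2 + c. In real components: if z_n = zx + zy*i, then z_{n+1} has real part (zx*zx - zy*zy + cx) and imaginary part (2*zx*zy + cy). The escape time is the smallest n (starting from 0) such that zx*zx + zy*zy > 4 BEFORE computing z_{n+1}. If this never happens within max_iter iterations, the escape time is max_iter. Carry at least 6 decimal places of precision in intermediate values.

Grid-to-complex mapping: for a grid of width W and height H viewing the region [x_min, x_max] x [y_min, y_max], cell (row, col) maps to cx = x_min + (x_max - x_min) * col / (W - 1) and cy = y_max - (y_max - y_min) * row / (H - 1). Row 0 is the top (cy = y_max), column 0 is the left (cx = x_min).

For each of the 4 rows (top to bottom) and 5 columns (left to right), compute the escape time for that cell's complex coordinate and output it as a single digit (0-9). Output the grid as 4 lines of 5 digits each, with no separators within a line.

(row=0, col=0): c = -1.9200 + 0.9300i → escape time 1
(row=0, col=1): c = -1.5500 + 0.9300i → escape time 3
(row=0, col=2): c = -1.1800 + 0.9300i → escape time 3
(row=0, col=3): c = -0.8100 + 0.9300i → escape time 3
(row=0, col=4): c = -0.4400 + 0.9300i → escape time 4
(row=1, col=0): c = -1.9200 + 0.4600i → escape time 2
(row=1, col=1): c = -1.5500 + 0.4600i → escape time 3
(row=1, col=2): c = -1.1800 + 0.4600i → escape time 6
(row=1, col=3): c = -0.8100 + 0.4600i → escape time 6
(row=1, col=4): c = -0.4400 + 0.4600i → escape time 9
(row=2, col=0): c = -1.9200 + -0.0100i → escape time 7
(row=2, col=1): c = -1.5500 + -0.0100i → escape time 9
(row=2, col=2): c = -1.1800 + -0.0100i → escape time 9
(row=2, col=3): c = -0.8100 + -0.0100i → escape time 9
(row=2, col=4): c = -0.4400 + -0.0100i → escape time 9
(row=3, col=0): c = -1.9200 + -0.4800i → escape time 2
(row=3, col=1): c = -1.5500 + -0.4800i → escape time 3
(row=3, col=2): c = -1.1800 + -0.4800i → escape time 5
(row=3, col=3): c = -0.8100 + -0.4800i → escape time 6
(row=3, col=4): c = -0.4400 + -0.4800i → escape time 9

Answer: 13334
23669
79999
23569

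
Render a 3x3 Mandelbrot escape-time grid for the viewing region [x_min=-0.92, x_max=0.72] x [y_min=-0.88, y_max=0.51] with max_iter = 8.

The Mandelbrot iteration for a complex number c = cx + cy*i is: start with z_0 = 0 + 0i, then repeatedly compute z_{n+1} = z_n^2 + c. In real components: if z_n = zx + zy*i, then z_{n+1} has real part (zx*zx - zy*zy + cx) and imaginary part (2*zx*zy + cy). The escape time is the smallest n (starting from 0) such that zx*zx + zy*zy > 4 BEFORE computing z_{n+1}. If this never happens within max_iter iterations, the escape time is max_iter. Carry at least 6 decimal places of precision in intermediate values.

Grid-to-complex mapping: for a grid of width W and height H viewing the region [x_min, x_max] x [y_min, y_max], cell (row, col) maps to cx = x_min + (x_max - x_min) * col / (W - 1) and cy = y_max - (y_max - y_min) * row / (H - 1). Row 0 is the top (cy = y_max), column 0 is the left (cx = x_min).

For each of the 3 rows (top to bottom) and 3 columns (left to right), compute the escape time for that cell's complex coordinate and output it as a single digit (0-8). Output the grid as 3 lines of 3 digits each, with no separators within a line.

(row=0, col=0): c = -0.9200 + 0.5100i → escape time 5
(row=0, col=1): c = -0.1000 + 0.5100i → escape time 8
(row=0, col=2): c = 0.7200 + 0.5100i → escape time 3
(row=1, col=0): c = -0.9200 + -0.1850i → escape time 8
(row=1, col=1): c = -0.1000 + -0.1850i → escape time 8
(row=1, col=2): c = 0.7200 + -0.1850i → escape time 3
(row=2, col=0): c = -0.9200 + -0.8800i → escape time 3
(row=2, col=1): c = -0.1000 + -0.8800i → escape time 8
(row=2, col=2): c = 0.7200 + -0.8800i → escape time 2

Answer: 583
883
382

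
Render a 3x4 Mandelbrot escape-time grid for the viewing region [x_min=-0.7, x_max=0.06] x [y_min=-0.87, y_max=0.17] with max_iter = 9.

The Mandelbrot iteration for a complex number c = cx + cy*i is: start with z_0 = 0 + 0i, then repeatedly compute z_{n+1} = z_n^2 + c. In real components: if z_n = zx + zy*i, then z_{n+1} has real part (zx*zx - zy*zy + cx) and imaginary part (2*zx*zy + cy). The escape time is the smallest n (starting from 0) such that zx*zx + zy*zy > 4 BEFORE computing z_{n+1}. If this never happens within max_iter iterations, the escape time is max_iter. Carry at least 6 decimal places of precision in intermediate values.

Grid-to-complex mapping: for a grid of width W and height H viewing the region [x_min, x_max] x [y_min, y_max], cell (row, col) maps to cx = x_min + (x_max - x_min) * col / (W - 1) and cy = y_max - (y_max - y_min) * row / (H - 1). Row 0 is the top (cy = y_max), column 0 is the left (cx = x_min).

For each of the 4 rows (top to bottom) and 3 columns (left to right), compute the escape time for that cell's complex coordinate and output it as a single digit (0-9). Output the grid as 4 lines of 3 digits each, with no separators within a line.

Answer: 999
999
799
466

Derivation:
(row=0, col=0): c = -0.7000 + 0.1700i → escape time 9
(row=0, col=1): c = -0.3200 + 0.1700i → escape time 9
(row=0, col=2): c = 0.0600 + 0.1700i → escape time 9
(row=1, col=0): c = -0.7000 + -0.1767i → escape time 9
(row=1, col=1): c = -0.3200 + -0.1767i → escape time 9
(row=1, col=2): c = 0.0600 + -0.1767i → escape time 9
(row=2, col=0): c = -0.7000 + -0.5233i → escape time 7
(row=2, col=1): c = -0.3200 + -0.5233i → escape time 9
(row=2, col=2): c = 0.0600 + -0.5233i → escape time 9
(row=3, col=0): c = -0.7000 + -0.8700i → escape time 4
(row=3, col=1): c = -0.3200 + -0.8700i → escape time 6
(row=3, col=2): c = 0.0600 + -0.8700i → escape time 6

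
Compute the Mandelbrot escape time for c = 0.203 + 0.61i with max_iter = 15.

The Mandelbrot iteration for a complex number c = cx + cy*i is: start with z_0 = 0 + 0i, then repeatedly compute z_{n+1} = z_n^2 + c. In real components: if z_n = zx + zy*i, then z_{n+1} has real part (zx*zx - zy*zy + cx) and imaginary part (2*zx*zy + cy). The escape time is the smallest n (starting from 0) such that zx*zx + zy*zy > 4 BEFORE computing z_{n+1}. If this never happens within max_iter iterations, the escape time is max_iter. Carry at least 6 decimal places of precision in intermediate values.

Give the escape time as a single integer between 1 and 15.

Answer: 10

Derivation:
z_0 = 0 + 0i, c = 0.2030 + 0.6100i
Iter 1: z = 0.2030 + 0.6100i, |z|^2 = 0.4133
Iter 2: z = -0.1279 + 0.8577i, |z|^2 = 0.7519
Iter 3: z = -0.5162 + 0.3906i, |z|^2 = 0.4191
Iter 4: z = 0.3169 + 0.2067i, |z|^2 = 0.1431
Iter 5: z = 0.2607 + 0.7410i, |z|^2 = 0.6171
Iter 6: z = -0.2781 + 0.9964i, |z|^2 = 1.0701
Iter 7: z = -0.7124 + 0.0558i, |z|^2 = 0.5106
Iter 8: z = 0.7074 + 0.5305i, |z|^2 = 0.7818
Iter 9: z = 0.4219 + 1.3606i, |z|^2 = 2.0292
Iter 10: z = -1.4701 + 1.7581i, |z|^2 = 5.2523
Escaped at iteration 10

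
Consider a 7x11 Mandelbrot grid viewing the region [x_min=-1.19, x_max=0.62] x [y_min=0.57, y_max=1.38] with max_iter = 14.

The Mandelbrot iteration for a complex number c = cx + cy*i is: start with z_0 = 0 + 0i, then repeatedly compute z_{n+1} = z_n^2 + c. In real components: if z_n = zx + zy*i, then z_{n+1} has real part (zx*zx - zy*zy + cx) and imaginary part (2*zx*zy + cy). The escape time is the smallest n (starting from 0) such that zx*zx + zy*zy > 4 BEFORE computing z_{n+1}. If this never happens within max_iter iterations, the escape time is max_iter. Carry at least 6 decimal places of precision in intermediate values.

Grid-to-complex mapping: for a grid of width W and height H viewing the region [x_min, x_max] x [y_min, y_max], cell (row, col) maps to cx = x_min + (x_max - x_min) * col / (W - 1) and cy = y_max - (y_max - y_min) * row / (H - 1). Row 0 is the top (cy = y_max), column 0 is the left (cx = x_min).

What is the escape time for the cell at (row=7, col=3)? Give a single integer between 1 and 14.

Answer: 9

Derivation:
z_0 = 0 + 0i, c = -0.2850 + 0.8130i
Iter 1: z = -0.2850 + 0.8130i, |z|^2 = 0.7422
Iter 2: z = -0.8647 + 0.3496i, |z|^2 = 0.8700
Iter 3: z = 0.3406 + 0.2084i, |z|^2 = 0.1594
Iter 4: z = -0.2124 + 0.9549i, |z|^2 = 0.9570
Iter 5: z = -1.1518 + 0.4073i, |z|^2 = 1.4925
Iter 6: z = 0.8757 + -0.1252i, |z|^2 = 0.7826
Iter 7: z = 0.4662 + 0.5938i, |z|^2 = 0.5700
Iter 8: z = -0.4202 + 1.3667i, |z|^2 = 2.0444
Iter 9: z = -1.9763 + -0.3355i, |z|^2 = 4.0183
Escaped at iteration 9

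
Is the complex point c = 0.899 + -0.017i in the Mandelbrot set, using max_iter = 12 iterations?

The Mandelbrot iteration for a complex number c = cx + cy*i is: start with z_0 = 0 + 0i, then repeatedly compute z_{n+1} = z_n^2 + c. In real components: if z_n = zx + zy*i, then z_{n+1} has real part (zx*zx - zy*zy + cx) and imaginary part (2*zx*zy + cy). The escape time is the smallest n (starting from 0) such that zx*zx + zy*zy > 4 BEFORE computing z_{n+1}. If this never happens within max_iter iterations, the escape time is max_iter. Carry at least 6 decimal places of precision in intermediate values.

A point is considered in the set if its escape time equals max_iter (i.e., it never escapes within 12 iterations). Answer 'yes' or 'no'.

z_0 = 0 + 0i, c = 0.8990 + -0.0170i
Iter 1: z = 0.8990 + -0.0170i, |z|^2 = 0.8085
Iter 2: z = 1.7069 + -0.0476i, |z|^2 = 2.9158
Iter 3: z = 3.8103 + -0.1794i, |z|^2 = 14.5505
Escaped at iteration 3

Answer: no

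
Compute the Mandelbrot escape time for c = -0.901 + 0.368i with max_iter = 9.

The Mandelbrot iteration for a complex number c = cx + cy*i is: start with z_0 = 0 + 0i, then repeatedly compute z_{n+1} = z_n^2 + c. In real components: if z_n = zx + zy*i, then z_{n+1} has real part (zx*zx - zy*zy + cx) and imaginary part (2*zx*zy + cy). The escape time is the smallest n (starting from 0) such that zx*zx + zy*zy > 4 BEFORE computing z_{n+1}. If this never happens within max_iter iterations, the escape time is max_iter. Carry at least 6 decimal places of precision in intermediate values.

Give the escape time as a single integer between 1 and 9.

z_0 = 0 + 0i, c = -0.9010 + 0.3680i
Iter 1: z = -0.9010 + 0.3680i, |z|^2 = 0.9472
Iter 2: z = -0.2246 + -0.2951i, |z|^2 = 0.1376
Iter 3: z = -0.9376 + 0.5006i, |z|^2 = 1.1298
Iter 4: z = -0.2724 + -0.5708i, |z|^2 = 0.4000
Iter 5: z = -1.1526 + 0.6789i, |z|^2 = 1.7894
Iter 6: z = -0.0336 + -1.1971i, |z|^2 = 1.4341
Iter 7: z = -2.3328 + 0.4484i, |z|^2 = 5.6431
Escaped at iteration 7

Answer: 7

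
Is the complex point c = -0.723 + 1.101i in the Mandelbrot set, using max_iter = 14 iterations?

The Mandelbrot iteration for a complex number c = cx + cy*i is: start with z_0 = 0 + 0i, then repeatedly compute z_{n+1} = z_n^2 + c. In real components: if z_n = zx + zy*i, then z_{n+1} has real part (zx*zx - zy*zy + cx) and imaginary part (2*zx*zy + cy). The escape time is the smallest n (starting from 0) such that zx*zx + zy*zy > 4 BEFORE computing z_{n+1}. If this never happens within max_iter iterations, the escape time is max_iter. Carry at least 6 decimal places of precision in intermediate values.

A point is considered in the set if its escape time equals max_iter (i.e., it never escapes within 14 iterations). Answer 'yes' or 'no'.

z_0 = 0 + 0i, c = -0.7230 + 1.1010i
Iter 1: z = -0.7230 + 1.1010i, |z|^2 = 1.7349
Iter 2: z = -1.4125 + -0.4910i, |z|^2 = 2.2362
Iter 3: z = 1.0310 + 2.4882i, |z|^2 = 7.2539
Escaped at iteration 3

Answer: no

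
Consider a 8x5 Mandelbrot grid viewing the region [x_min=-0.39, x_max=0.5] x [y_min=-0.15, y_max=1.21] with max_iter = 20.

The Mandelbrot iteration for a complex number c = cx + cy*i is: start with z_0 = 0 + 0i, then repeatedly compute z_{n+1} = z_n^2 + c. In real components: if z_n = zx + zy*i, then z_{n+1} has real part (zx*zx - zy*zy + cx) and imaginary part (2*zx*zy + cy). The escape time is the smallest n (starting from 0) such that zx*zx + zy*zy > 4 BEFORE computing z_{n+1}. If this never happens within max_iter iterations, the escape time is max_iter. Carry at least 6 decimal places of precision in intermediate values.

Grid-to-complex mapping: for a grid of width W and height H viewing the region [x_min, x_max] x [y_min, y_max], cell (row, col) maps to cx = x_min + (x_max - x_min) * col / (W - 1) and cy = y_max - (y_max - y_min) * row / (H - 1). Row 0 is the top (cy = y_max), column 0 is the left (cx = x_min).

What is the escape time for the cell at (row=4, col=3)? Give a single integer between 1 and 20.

z_0 = 0 + 0i, c = -0.0086 + -0.1500i
Iter 1: z = -0.0086 + -0.1500i, |z|^2 = 0.0226
Iter 2: z = -0.0310 + -0.1474i, |z|^2 = 0.0227
Iter 3: z = -0.0293 + -0.1409i, |z|^2 = 0.0207
Iter 4: z = -0.0276 + -0.1417i, |z|^2 = 0.0208
Iter 5: z = -0.0279 + -0.1422i, |z|^2 = 0.0210
Iter 6: z = -0.0280 + -0.1421i, |z|^2 = 0.0210
Iter 7: z = -0.0280 + -0.1420i, |z|^2 = 0.0210
Iter 8: z = -0.0280 + -0.1421i, |z|^2 = 0.0210
Iter 9: z = -0.0280 + -0.1421i, |z|^2 = 0.0210
Iter 10: z = -0.0280 + -0.1421i, |z|^2 = 0.0210
Iter 11: z = -0.0280 + -0.1421i, |z|^2 = 0.0210
Iter 12: z = -0.0280 + -0.1421i, |z|^2 = 0.0210
Iter 13: z = -0.0280 + -0.1421i, |z|^2 = 0.0210
Iter 14: z = -0.0280 + -0.1421i, |z|^2 = 0.0210
Iter 15: z = -0.0280 + -0.1421i, |z|^2 = 0.0210
Iter 16: z = -0.0280 + -0.1421i, |z|^2 = 0.0210
Iter 17: z = -0.0280 + -0.1421i, |z|^2 = 0.0210
Iter 18: z = -0.0280 + -0.1421i, |z|^2 = 0.0210
Iter 19: z = -0.0280 + -0.1421i, |z|^2 = 0.0210

Answer: 20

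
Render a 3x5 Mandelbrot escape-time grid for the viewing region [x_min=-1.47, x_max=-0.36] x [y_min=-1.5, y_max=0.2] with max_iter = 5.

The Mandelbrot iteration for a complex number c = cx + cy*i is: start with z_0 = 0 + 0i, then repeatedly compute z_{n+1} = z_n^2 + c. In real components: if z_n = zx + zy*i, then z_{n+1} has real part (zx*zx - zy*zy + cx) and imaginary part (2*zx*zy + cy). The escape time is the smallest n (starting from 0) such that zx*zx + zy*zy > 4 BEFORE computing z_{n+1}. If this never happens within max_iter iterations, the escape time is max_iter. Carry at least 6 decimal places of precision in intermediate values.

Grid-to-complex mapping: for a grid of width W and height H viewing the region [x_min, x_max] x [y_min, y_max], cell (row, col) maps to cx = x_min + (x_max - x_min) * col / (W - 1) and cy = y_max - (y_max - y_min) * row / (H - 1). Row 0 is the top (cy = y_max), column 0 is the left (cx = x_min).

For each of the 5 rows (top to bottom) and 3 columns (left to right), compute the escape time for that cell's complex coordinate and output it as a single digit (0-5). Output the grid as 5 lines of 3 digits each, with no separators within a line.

(row=0, col=0): c = -1.4700 + 0.2000i → escape time 5
(row=0, col=1): c = -0.9150 + 0.2000i → escape time 5
(row=0, col=2): c = -0.3600 + 0.2000i → escape time 5
(row=1, col=0): c = -1.4700 + -0.2250i → escape time 5
(row=1, col=1): c = -0.9150 + -0.2250i → escape time 5
(row=1, col=2): c = -0.3600 + -0.2250i → escape time 5
(row=2, col=0): c = -1.4700 + -0.6500i → escape time 3
(row=2, col=1): c = -0.9150 + -0.6500i → escape time 4
(row=2, col=2): c = -0.3600 + -0.6500i → escape time 5
(row=3, col=0): c = -1.4700 + -1.0750i → escape time 2
(row=3, col=1): c = -0.9150 + -1.0750i → escape time 3
(row=3, col=2): c = -0.3600 + -1.0750i → escape time 4
(row=4, col=0): c = -1.4700 + -1.5000i → escape time 1
(row=4, col=1): c = -0.9150 + -1.5000i → escape time 2
(row=4, col=2): c = -0.3600 + -1.5000i → escape time 2

Answer: 555
555
345
234
122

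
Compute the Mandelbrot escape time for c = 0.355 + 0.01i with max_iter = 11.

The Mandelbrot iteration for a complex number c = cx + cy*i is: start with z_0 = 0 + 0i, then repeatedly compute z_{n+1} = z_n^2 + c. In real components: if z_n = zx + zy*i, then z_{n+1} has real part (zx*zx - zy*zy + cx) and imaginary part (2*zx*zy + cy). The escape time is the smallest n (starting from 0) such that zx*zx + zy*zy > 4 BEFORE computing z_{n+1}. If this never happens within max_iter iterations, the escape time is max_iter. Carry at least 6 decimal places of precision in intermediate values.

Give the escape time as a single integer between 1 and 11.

Answer: 8

Derivation:
z_0 = 0 + 0i, c = 0.3550 + 0.0100i
Iter 1: z = 0.3550 + 0.0100i, |z|^2 = 0.1261
Iter 2: z = 0.4809 + 0.0171i, |z|^2 = 0.2316
Iter 3: z = 0.5860 + 0.0264i, |z|^2 = 0.3441
Iter 4: z = 0.6977 + 0.0410i, |z|^2 = 0.4885
Iter 5: z = 0.8401 + 0.0672i, |z|^2 = 0.7103
Iter 6: z = 1.0562 + 0.1229i, |z|^2 = 1.1308
Iter 7: z = 1.4555 + 0.2697i, |z|^2 = 2.1913
Iter 8: z = 2.4009 + 0.7950i, |z|^2 = 6.3962
Escaped at iteration 8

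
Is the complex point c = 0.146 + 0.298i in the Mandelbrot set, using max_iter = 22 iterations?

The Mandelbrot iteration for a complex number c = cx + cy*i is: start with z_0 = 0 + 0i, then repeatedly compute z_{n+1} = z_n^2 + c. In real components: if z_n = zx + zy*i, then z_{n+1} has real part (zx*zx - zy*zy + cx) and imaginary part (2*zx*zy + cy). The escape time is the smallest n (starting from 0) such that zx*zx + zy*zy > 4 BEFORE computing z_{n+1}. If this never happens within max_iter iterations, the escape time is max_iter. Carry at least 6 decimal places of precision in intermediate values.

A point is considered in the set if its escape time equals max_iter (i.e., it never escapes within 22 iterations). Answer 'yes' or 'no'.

Answer: yes

Derivation:
z_0 = 0 + 0i, c = 0.1460 + 0.2980i
Iter 1: z = 0.1460 + 0.2980i, |z|^2 = 0.1101
Iter 2: z = 0.0785 + 0.3850i, |z|^2 = 0.1544
Iter 3: z = 0.0039 + 0.3585i, |z|^2 = 0.1285
Iter 4: z = 0.0175 + 0.3008i, |z|^2 = 0.0908
Iter 5: z = 0.0558 + 0.3085i, |z|^2 = 0.0983
Iter 6: z = 0.0539 + 0.3324i, |z|^2 = 0.1134
Iter 7: z = 0.0384 + 0.3338i, |z|^2 = 0.1129
Iter 8: z = 0.0360 + 0.3236i, |z|^2 = 0.1060
Iter 9: z = 0.0426 + 0.3213i, |z|^2 = 0.1051
Iter 10: z = 0.0446 + 0.3254i, |z|^2 = 0.1078
Iter 11: z = 0.0421 + 0.3270i, |z|^2 = 0.1087
Iter 12: z = 0.0408 + 0.3256i, |z|^2 = 0.1077
Iter 13: z = 0.0417 + 0.3246i, |z|^2 = 0.1071
Iter 14: z = 0.0424 + 0.3251i, |z|^2 = 0.1075
Iter 15: z = 0.0421 + 0.3255i, |z|^2 = 0.1078
Iter 16: z = 0.0418 + 0.3254i, |z|^2 = 0.1077
Iter 17: z = 0.0418 + 0.3252i, |z|^2 = 0.1075
Iter 18: z = 0.0420 + 0.3252i, |z|^2 = 0.1075
Iter 19: z = 0.0420 + 0.3253i, |z|^2 = 0.1076
Iter 20: z = 0.0419 + 0.3253i, |z|^2 = 0.1076
Iter 21: z = 0.0419 + 0.3253i, |z|^2 = 0.1076
Did not escape in 22 iterations → in set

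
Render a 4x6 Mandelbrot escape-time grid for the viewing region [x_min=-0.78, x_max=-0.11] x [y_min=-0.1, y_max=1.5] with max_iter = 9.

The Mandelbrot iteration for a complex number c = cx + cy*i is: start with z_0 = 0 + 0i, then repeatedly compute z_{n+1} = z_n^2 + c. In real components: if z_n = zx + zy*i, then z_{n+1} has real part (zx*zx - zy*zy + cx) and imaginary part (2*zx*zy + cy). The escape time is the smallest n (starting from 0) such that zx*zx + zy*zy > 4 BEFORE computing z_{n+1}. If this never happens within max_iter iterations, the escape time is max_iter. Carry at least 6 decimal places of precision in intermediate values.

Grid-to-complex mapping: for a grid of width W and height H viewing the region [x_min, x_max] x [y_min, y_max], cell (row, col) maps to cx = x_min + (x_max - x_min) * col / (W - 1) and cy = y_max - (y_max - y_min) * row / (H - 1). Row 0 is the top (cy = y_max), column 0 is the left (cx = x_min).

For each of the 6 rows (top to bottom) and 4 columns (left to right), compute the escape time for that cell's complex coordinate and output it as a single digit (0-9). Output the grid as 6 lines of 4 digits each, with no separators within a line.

Answer: 2222
3333
4469
6999
9999
9999

Derivation:
(row=0, col=0): c = -0.7800 + 1.5000i → escape time 2
(row=0, col=1): c = -0.5567 + 1.5000i → escape time 2
(row=0, col=2): c = -0.3333 + 1.5000i → escape time 2
(row=0, col=3): c = -0.1100 + 1.5000i → escape time 2
(row=1, col=0): c = -0.7800 + 1.1800i → escape time 3
(row=1, col=1): c = -0.5567 + 1.1800i → escape time 3
(row=1, col=2): c = -0.3333 + 1.1800i → escape time 3
(row=1, col=3): c = -0.1100 + 1.1800i → escape time 3
(row=2, col=0): c = -0.7800 + 0.8600i → escape time 4
(row=2, col=1): c = -0.5567 + 0.8600i → escape time 4
(row=2, col=2): c = -0.3333 + 0.8600i → escape time 6
(row=2, col=3): c = -0.1100 + 0.8600i → escape time 9
(row=3, col=0): c = -0.7800 + 0.5400i → escape time 6
(row=3, col=1): c = -0.5567 + 0.5400i → escape time 9
(row=3, col=2): c = -0.3333 + 0.5400i → escape time 9
(row=3, col=3): c = -0.1100 + 0.5400i → escape time 9
(row=4, col=0): c = -0.7800 + 0.2200i → escape time 9
(row=4, col=1): c = -0.5567 + 0.2200i → escape time 9
(row=4, col=2): c = -0.3333 + 0.2200i → escape time 9
(row=4, col=3): c = -0.1100 + 0.2200i → escape time 9
(row=5, col=0): c = -0.7800 + -0.1000i → escape time 9
(row=5, col=1): c = -0.5567 + -0.1000i → escape time 9
(row=5, col=2): c = -0.3333 + -0.1000i → escape time 9
(row=5, col=3): c = -0.1100 + -0.1000i → escape time 9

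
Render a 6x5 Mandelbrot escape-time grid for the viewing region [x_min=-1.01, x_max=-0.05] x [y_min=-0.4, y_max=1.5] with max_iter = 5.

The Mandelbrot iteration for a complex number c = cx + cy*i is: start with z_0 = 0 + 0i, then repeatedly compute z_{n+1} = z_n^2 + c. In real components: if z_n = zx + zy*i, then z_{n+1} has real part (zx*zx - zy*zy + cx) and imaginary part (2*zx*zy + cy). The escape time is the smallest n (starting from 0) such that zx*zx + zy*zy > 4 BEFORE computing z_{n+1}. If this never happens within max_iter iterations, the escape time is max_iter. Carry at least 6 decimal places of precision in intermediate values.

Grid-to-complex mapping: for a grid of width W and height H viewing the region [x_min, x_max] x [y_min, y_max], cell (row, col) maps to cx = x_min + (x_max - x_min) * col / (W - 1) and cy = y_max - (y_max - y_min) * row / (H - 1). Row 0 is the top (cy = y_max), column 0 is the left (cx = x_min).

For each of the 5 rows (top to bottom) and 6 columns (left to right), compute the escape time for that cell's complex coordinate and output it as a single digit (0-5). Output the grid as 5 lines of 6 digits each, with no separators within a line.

Answer: 222222
334455
555555
555555
555555

Derivation:
(row=0, col=0): c = -1.0100 + 1.5000i → escape time 2
(row=0, col=1): c = -0.8180 + 1.5000i → escape time 2
(row=0, col=2): c = -0.6260 + 1.5000i → escape time 2
(row=0, col=3): c = -0.4340 + 1.5000i → escape time 2
(row=0, col=4): c = -0.2420 + 1.5000i → escape time 2
(row=0, col=5): c = -0.0500 + 1.5000i → escape time 2
(row=1, col=0): c = -1.0100 + 1.0250i → escape time 3
(row=1, col=1): c = -0.8180 + 1.0250i → escape time 3
(row=1, col=2): c = -0.6260 + 1.0250i → escape time 4
(row=1, col=3): c = -0.4340 + 1.0250i → escape time 4
(row=1, col=4): c = -0.2420 + 1.0250i → escape time 5
(row=1, col=5): c = -0.0500 + 1.0250i → escape time 5
(row=2, col=0): c = -1.0100 + 0.5500i → escape time 5
(row=2, col=1): c = -0.8180 + 0.5500i → escape time 5
(row=2, col=2): c = -0.6260 + 0.5500i → escape time 5
(row=2, col=3): c = -0.4340 + 0.5500i → escape time 5
(row=2, col=4): c = -0.2420 + 0.5500i → escape time 5
(row=2, col=5): c = -0.0500 + 0.5500i → escape time 5
(row=3, col=0): c = -1.0100 + 0.0750i → escape time 5
(row=3, col=1): c = -0.8180 + 0.0750i → escape time 5
(row=3, col=2): c = -0.6260 + 0.0750i → escape time 5
(row=3, col=3): c = -0.4340 + 0.0750i → escape time 5
(row=3, col=4): c = -0.2420 + 0.0750i → escape time 5
(row=3, col=5): c = -0.0500 + 0.0750i → escape time 5
(row=4, col=0): c = -1.0100 + -0.4000i → escape time 5
(row=4, col=1): c = -0.8180 + -0.4000i → escape time 5
(row=4, col=2): c = -0.6260 + -0.4000i → escape time 5
(row=4, col=3): c = -0.4340 + -0.4000i → escape time 5
(row=4, col=4): c = -0.2420 + -0.4000i → escape time 5
(row=4, col=5): c = -0.0500 + -0.4000i → escape time 5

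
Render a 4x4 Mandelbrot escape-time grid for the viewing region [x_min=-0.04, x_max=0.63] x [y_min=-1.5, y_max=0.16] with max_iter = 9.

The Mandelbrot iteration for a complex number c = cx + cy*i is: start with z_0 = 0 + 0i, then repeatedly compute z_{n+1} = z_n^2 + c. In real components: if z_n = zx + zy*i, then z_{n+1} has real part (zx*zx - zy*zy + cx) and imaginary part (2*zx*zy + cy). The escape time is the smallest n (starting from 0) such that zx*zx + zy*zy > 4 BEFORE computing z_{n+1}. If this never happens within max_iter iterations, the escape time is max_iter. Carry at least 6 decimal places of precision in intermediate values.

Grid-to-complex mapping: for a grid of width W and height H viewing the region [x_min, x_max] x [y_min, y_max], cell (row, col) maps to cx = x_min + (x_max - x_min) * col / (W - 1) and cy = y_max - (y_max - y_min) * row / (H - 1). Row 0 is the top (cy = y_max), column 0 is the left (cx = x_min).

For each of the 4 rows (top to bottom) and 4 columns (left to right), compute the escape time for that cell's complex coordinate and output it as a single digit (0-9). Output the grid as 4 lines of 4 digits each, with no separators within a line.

Answer: 9994
9993
9432
2222

Derivation:
(row=0, col=0): c = -0.0400 + 0.1600i → escape time 9
(row=0, col=1): c = 0.1833 + 0.1600i → escape time 9
(row=0, col=2): c = 0.4067 + 0.1600i → escape time 9
(row=0, col=3): c = 0.6300 + 0.1600i → escape time 4
(row=1, col=0): c = -0.0400 + -0.3933i → escape time 9
(row=1, col=1): c = 0.1833 + -0.3933i → escape time 9
(row=1, col=2): c = 0.4067 + -0.3933i → escape time 9
(row=1, col=3): c = 0.6300 + -0.3933i → escape time 3
(row=2, col=0): c = -0.0400 + -0.9467i → escape time 9
(row=2, col=1): c = 0.1833 + -0.9467i → escape time 4
(row=2, col=2): c = 0.4067 + -0.9467i → escape time 3
(row=2, col=3): c = 0.6300 + -0.9467i → escape time 2
(row=3, col=0): c = -0.0400 + -1.5000i → escape time 2
(row=3, col=1): c = 0.1833 + -1.5000i → escape time 2
(row=3, col=2): c = 0.4067 + -1.5000i → escape time 2
(row=3, col=3): c = 0.6300 + -1.5000i → escape time 2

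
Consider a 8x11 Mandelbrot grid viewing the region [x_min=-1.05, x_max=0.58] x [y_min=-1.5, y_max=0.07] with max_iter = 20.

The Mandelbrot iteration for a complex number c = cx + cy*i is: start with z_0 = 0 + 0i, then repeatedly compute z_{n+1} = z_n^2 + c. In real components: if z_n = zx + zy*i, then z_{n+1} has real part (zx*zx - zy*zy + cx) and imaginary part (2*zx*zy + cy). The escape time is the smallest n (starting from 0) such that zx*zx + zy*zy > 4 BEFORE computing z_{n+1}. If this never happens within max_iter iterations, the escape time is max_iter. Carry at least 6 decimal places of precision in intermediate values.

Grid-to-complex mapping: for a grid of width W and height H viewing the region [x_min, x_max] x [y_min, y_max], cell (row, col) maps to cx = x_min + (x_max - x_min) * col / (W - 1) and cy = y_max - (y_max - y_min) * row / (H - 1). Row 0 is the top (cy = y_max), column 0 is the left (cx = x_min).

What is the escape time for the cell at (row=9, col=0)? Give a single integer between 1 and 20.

z_0 = 0 + 0i, c = -1.0500 + -1.3430i
Iter 1: z = -1.0500 + -1.3430i, |z|^2 = 2.9061
Iter 2: z = -1.7511 + 1.4773i, |z|^2 = 5.2489
Escaped at iteration 2

Answer: 2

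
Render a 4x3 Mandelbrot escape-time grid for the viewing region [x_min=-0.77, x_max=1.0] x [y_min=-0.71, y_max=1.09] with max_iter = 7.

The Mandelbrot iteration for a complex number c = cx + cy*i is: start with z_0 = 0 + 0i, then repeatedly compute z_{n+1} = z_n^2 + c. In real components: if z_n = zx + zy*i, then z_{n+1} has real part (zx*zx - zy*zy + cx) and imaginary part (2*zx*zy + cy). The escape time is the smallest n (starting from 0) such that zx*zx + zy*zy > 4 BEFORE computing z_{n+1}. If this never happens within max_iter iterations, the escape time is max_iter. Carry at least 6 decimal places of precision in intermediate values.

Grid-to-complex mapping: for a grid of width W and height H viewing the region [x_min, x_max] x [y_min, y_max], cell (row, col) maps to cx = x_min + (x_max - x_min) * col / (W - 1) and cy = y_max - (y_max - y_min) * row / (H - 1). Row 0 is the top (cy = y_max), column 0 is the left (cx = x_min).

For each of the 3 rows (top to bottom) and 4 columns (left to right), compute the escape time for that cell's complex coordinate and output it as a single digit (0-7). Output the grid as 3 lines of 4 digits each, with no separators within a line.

Answer: 3722
7772
4752

Derivation:
(row=0, col=0): c = -0.7700 + 1.0900i → escape time 3
(row=0, col=1): c = -0.1800 + 1.0900i → escape time 7
(row=0, col=2): c = 0.4100 + 1.0900i → escape time 2
(row=0, col=3): c = 1.0000 + 1.0900i → escape time 2
(row=1, col=0): c = -0.7700 + 0.1900i → escape time 7
(row=1, col=1): c = -0.1800 + 0.1900i → escape time 7
(row=1, col=2): c = 0.4100 + 0.1900i → escape time 7
(row=1, col=3): c = 1.0000 + 0.1900i → escape time 2
(row=2, col=0): c = -0.7700 + -0.7100i → escape time 4
(row=2, col=1): c = -0.1800 + -0.7100i → escape time 7
(row=2, col=2): c = 0.4100 + -0.7100i → escape time 5
(row=2, col=3): c = 1.0000 + -0.7100i → escape time 2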